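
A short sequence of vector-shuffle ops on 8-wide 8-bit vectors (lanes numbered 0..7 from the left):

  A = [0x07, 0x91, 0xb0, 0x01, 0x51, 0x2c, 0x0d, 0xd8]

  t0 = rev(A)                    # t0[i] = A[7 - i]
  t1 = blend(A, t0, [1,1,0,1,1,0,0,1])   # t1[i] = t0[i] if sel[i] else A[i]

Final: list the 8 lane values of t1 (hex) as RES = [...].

  t0: d8 0d 2c 51 01 b0 91 07
  t1: d8 0d b0 51 01 2c 0d 07

RES = [0xd8, 0x0d, 0xb0, 0x51, 0x01, 0x2c, 0x0d, 0x07]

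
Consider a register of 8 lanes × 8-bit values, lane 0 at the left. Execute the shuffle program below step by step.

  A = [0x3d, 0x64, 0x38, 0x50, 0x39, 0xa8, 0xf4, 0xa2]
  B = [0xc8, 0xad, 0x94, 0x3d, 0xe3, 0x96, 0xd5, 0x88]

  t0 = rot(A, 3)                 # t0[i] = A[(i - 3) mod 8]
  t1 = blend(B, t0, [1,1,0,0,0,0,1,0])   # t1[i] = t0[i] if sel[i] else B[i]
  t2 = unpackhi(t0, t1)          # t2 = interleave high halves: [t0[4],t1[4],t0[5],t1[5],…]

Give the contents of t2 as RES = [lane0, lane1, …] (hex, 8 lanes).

RES = [ 0x64  0xe3  0x38  0x96  0x50  0x50  0x39  0x88 ]

→ t0 |a8|f4|a2|3d|64|38|50|39|
→ t1 |a8|f4|94|3d|e3|96|50|88|
→ t2 |64|e3|38|96|50|50|39|88|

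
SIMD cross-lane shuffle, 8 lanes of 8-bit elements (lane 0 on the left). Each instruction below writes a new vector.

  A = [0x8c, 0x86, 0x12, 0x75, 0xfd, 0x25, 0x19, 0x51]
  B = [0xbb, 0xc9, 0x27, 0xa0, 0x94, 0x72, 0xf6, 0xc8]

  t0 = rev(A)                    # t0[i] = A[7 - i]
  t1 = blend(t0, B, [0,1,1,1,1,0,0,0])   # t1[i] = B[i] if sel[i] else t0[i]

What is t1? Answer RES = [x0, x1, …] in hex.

RES = [ 0x51  0xc9  0x27  0xa0  0x94  0x12  0x86  0x8c ]

t0 = [0x51, 0x19, 0x25, 0xfd, 0x75, 0x12, 0x86, 0x8c]
t1 = [0x51, 0xc9, 0x27, 0xa0, 0x94, 0x12, 0x86, 0x8c]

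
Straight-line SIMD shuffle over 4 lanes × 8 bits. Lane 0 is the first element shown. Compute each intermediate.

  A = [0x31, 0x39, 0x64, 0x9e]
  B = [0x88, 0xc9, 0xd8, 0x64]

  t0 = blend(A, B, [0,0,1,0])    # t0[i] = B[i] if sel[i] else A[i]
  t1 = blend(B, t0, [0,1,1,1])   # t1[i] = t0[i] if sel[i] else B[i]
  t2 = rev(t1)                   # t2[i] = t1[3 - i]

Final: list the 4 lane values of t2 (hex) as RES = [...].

→ t0 |31|39|d8|9e|
→ t1 |88|39|d8|9e|
→ t2 |9e|d8|39|88|

RES = [0x9e, 0xd8, 0x39, 0x88]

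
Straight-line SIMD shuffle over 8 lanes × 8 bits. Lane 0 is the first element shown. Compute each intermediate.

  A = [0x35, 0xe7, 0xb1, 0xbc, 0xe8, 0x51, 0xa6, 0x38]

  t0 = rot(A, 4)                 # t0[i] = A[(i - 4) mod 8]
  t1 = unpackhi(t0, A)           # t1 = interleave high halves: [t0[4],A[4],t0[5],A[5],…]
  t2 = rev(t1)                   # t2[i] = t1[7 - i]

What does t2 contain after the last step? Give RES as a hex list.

t0 = [0xe8, 0x51, 0xa6, 0x38, 0x35, 0xe7, 0xb1, 0xbc]
t1 = [0x35, 0xe8, 0xe7, 0x51, 0xb1, 0xa6, 0xbc, 0x38]
t2 = [0x38, 0xbc, 0xa6, 0xb1, 0x51, 0xe7, 0xe8, 0x35]

RES = [0x38, 0xbc, 0xa6, 0xb1, 0x51, 0xe7, 0xe8, 0x35]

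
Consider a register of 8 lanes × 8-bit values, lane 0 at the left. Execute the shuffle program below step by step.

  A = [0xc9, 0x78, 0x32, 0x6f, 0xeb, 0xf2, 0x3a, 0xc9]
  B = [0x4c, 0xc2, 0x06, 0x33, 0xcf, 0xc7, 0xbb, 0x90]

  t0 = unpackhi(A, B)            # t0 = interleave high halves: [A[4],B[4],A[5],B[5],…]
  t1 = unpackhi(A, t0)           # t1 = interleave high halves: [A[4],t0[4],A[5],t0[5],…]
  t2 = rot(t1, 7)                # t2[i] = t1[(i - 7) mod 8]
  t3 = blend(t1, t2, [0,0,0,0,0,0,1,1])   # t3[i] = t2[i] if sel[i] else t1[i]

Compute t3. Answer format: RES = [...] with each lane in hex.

t0 = [0xeb, 0xcf, 0xf2, 0xc7, 0x3a, 0xbb, 0xc9, 0x90]
t1 = [0xeb, 0x3a, 0xf2, 0xbb, 0x3a, 0xc9, 0xc9, 0x90]
t2 = [0x3a, 0xf2, 0xbb, 0x3a, 0xc9, 0xc9, 0x90, 0xeb]
t3 = [0xeb, 0x3a, 0xf2, 0xbb, 0x3a, 0xc9, 0x90, 0xeb]

RES = [0xeb, 0x3a, 0xf2, 0xbb, 0x3a, 0xc9, 0x90, 0xeb]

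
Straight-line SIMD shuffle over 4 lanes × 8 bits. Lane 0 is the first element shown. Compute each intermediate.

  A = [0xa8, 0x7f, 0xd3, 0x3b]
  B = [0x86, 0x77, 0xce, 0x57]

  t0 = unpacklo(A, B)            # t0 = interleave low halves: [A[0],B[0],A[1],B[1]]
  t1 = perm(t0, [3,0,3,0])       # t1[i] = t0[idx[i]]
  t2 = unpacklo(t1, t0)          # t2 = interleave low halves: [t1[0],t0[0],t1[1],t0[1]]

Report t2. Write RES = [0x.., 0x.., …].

t0 = [0xa8, 0x86, 0x7f, 0x77]
t1 = [0x77, 0xa8, 0x77, 0xa8]
t2 = [0x77, 0xa8, 0xa8, 0x86]

RES = [ 0x77  0xa8  0xa8  0x86 ]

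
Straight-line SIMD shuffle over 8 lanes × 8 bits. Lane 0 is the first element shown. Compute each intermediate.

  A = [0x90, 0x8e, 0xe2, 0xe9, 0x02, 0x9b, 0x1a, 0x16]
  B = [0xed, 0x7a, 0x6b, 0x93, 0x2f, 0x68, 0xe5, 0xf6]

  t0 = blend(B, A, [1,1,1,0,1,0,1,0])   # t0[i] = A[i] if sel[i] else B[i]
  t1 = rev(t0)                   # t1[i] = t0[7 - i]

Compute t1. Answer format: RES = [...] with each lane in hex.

t0 = [0x90, 0x8e, 0xe2, 0x93, 0x02, 0x68, 0x1a, 0xf6]
t1 = [0xf6, 0x1a, 0x68, 0x02, 0x93, 0xe2, 0x8e, 0x90]

RES = [0xf6, 0x1a, 0x68, 0x02, 0x93, 0xe2, 0x8e, 0x90]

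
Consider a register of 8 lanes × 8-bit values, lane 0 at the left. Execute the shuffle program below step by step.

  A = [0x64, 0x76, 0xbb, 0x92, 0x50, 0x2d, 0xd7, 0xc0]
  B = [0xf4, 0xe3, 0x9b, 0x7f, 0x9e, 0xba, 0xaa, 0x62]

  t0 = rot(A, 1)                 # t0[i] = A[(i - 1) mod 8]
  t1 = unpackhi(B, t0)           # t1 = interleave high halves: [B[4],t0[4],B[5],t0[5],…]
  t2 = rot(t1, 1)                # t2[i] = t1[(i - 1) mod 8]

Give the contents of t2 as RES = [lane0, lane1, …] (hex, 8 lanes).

→ t0 |c0|64|76|bb|92|50|2d|d7|
→ t1 |9e|92|ba|50|aa|2d|62|d7|
→ t2 |d7|9e|92|ba|50|aa|2d|62|

RES = [ 0xd7  0x9e  0x92  0xba  0x50  0xaa  0x2d  0x62 ]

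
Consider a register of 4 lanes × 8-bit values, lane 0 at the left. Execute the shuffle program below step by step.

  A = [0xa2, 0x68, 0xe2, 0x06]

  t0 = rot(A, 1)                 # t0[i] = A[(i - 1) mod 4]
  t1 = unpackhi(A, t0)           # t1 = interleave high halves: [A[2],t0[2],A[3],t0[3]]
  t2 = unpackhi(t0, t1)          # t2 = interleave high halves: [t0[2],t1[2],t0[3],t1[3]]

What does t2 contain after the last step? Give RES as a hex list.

RES = [0x68, 0x06, 0xe2, 0xe2]

  t0: 06 a2 68 e2
  t1: e2 68 06 e2
  t2: 68 06 e2 e2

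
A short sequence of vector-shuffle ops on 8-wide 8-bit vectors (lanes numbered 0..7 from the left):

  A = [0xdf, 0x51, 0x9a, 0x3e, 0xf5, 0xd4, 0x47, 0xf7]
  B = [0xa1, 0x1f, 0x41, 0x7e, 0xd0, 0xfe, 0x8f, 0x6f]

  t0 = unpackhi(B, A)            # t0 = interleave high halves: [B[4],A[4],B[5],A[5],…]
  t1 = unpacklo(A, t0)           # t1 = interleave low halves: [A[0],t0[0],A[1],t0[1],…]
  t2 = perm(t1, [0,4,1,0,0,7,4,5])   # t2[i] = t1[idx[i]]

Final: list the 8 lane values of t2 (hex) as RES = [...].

RES = [0xdf, 0x9a, 0xd0, 0xdf, 0xdf, 0xd4, 0x9a, 0xfe]

→ t0 |d0|f5|fe|d4|8f|47|6f|f7|
→ t1 |df|d0|51|f5|9a|fe|3e|d4|
→ t2 |df|9a|d0|df|df|d4|9a|fe|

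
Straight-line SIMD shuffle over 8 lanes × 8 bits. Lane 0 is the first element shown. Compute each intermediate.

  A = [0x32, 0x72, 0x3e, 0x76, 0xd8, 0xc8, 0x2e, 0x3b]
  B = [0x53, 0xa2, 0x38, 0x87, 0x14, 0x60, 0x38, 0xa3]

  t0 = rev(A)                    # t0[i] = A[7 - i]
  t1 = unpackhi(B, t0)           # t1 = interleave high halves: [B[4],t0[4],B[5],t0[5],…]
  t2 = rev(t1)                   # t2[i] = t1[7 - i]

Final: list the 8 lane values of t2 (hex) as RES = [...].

RES = [ 0x32  0xa3  0x72  0x38  0x3e  0x60  0x76  0x14 ]

t0 = [0x3b, 0x2e, 0xc8, 0xd8, 0x76, 0x3e, 0x72, 0x32]
t1 = [0x14, 0x76, 0x60, 0x3e, 0x38, 0x72, 0xa3, 0x32]
t2 = [0x32, 0xa3, 0x72, 0x38, 0x3e, 0x60, 0x76, 0x14]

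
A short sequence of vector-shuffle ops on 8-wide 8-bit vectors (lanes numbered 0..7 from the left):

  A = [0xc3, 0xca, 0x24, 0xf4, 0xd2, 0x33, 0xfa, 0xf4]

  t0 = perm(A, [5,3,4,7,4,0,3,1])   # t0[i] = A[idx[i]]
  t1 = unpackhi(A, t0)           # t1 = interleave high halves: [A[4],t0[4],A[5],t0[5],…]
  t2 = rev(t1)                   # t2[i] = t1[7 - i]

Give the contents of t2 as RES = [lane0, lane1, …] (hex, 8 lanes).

RES = [ 0xca  0xf4  0xf4  0xfa  0xc3  0x33  0xd2  0xd2 ]

  t0: 33 f4 d2 f4 d2 c3 f4 ca
  t1: d2 d2 33 c3 fa f4 f4 ca
  t2: ca f4 f4 fa c3 33 d2 d2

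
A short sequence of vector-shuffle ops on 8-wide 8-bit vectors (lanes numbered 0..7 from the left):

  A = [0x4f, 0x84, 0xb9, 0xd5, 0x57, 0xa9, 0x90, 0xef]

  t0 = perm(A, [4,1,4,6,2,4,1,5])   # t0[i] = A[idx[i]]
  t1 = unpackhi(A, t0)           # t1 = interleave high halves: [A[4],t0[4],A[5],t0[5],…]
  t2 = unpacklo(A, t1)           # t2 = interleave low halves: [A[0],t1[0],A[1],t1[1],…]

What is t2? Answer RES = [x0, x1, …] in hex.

t0 = [0x57, 0x84, 0x57, 0x90, 0xb9, 0x57, 0x84, 0xa9]
t1 = [0x57, 0xb9, 0xa9, 0x57, 0x90, 0x84, 0xef, 0xa9]
t2 = [0x4f, 0x57, 0x84, 0xb9, 0xb9, 0xa9, 0xd5, 0x57]

RES = [0x4f, 0x57, 0x84, 0xb9, 0xb9, 0xa9, 0xd5, 0x57]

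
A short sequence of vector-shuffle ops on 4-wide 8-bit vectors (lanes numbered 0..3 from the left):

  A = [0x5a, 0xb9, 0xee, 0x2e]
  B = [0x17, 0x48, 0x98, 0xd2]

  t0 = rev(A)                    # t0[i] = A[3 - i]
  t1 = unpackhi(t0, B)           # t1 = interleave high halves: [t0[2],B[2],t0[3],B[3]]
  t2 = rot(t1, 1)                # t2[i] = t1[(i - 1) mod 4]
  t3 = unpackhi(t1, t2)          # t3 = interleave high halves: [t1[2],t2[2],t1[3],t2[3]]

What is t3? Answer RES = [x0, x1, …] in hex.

RES = [ 0x5a  0x98  0xd2  0x5a ]

→ t0 |2e|ee|b9|5a|
→ t1 |b9|98|5a|d2|
→ t2 |d2|b9|98|5a|
→ t3 |5a|98|d2|5a|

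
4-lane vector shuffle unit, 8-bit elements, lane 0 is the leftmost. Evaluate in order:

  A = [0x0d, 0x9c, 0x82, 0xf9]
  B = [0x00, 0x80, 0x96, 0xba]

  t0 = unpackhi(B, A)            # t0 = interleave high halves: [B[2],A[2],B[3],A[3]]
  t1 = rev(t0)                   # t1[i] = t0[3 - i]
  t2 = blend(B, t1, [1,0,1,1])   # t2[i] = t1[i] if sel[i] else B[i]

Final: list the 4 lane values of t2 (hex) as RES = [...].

t0 = [0x96, 0x82, 0xba, 0xf9]
t1 = [0xf9, 0xba, 0x82, 0x96]
t2 = [0xf9, 0x80, 0x82, 0x96]

RES = [0xf9, 0x80, 0x82, 0x96]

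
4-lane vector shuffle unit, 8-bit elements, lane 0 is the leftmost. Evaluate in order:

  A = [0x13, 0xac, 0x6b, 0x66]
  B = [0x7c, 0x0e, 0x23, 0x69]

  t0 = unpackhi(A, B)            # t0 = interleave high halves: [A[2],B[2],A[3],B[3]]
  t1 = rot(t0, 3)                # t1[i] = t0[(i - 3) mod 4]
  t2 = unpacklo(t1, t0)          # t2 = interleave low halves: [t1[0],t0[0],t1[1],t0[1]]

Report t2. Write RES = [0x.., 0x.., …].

  t0: 6b 23 66 69
  t1: 23 66 69 6b
  t2: 23 6b 66 23

RES = [0x23, 0x6b, 0x66, 0x23]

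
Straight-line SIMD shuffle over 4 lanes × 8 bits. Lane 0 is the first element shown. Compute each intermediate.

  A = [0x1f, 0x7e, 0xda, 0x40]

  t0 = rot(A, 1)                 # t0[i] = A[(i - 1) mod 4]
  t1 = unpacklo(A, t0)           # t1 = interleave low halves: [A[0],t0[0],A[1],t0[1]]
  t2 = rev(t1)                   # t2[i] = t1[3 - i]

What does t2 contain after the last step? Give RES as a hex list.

RES = [0x1f, 0x7e, 0x40, 0x1f]

  t0: 40 1f 7e da
  t1: 1f 40 7e 1f
  t2: 1f 7e 40 1f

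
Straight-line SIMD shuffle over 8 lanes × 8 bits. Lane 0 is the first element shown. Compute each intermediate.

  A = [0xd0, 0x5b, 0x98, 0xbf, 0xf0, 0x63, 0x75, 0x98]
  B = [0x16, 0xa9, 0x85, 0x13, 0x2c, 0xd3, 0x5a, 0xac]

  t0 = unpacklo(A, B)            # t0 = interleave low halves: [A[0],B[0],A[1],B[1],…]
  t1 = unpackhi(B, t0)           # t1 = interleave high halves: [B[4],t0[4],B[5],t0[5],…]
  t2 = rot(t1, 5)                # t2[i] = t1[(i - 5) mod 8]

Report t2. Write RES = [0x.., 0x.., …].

t0 = [0xd0, 0x16, 0x5b, 0xa9, 0x98, 0x85, 0xbf, 0x13]
t1 = [0x2c, 0x98, 0xd3, 0x85, 0x5a, 0xbf, 0xac, 0x13]
t2 = [0x85, 0x5a, 0xbf, 0xac, 0x13, 0x2c, 0x98, 0xd3]

RES = [0x85, 0x5a, 0xbf, 0xac, 0x13, 0x2c, 0x98, 0xd3]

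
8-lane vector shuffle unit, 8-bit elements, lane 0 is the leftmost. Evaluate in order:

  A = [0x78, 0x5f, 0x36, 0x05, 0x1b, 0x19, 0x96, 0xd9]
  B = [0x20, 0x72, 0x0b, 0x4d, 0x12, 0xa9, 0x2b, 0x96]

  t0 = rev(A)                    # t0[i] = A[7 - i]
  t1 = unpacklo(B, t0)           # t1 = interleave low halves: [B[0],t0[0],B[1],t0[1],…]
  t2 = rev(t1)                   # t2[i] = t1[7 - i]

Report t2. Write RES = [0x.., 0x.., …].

RES = [ 0x1b  0x4d  0x19  0x0b  0x96  0x72  0xd9  0x20 ]

  t0: d9 96 19 1b 05 36 5f 78
  t1: 20 d9 72 96 0b 19 4d 1b
  t2: 1b 4d 19 0b 96 72 d9 20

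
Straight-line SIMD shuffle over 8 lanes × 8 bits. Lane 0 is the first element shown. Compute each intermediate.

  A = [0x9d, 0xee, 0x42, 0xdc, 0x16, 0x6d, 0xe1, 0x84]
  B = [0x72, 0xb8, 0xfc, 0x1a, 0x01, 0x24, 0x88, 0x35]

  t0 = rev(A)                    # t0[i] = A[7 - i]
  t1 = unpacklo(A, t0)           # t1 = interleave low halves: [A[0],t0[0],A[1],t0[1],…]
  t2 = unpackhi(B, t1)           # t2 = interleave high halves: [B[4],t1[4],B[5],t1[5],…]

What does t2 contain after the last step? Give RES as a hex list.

→ t0 |84|e1|6d|16|dc|42|ee|9d|
→ t1 |9d|84|ee|e1|42|6d|dc|16|
→ t2 |01|42|24|6d|88|dc|35|16|

RES = [ 0x01  0x42  0x24  0x6d  0x88  0xdc  0x35  0x16 ]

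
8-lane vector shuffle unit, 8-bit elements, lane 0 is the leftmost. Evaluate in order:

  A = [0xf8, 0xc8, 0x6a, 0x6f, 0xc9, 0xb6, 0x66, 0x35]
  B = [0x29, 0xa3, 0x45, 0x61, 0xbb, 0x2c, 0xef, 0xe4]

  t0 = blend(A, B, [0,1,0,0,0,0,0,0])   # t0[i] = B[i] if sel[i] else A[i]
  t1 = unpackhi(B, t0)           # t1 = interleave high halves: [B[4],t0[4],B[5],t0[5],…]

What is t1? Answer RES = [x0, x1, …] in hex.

→ t0 |f8|a3|6a|6f|c9|b6|66|35|
→ t1 |bb|c9|2c|b6|ef|66|e4|35|

RES = [0xbb, 0xc9, 0x2c, 0xb6, 0xef, 0x66, 0xe4, 0x35]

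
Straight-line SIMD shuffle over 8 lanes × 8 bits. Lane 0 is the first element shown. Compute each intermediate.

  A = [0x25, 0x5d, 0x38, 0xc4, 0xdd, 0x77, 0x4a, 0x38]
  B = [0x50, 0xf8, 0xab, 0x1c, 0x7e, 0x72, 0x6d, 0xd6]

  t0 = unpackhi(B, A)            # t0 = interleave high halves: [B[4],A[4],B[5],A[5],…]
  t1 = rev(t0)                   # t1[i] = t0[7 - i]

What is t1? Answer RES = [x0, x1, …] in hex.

  t0: 7e dd 72 77 6d 4a d6 38
  t1: 38 d6 4a 6d 77 72 dd 7e

RES = [0x38, 0xd6, 0x4a, 0x6d, 0x77, 0x72, 0xdd, 0x7e]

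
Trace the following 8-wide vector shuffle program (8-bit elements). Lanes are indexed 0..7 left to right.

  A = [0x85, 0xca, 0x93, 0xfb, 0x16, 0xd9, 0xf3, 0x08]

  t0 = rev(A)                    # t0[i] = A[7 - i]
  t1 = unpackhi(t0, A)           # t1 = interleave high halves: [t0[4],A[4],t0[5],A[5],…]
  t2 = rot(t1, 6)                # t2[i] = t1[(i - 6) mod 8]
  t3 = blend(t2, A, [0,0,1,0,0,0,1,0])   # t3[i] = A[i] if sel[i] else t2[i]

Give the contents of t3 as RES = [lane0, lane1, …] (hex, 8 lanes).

RES = [0x93, 0xd9, 0x93, 0xf3, 0x85, 0x08, 0xf3, 0x16]

→ t0 |08|f3|d9|16|fb|93|ca|85|
→ t1 |fb|16|93|d9|ca|f3|85|08|
→ t2 |93|d9|ca|f3|85|08|fb|16|
→ t3 |93|d9|93|f3|85|08|f3|16|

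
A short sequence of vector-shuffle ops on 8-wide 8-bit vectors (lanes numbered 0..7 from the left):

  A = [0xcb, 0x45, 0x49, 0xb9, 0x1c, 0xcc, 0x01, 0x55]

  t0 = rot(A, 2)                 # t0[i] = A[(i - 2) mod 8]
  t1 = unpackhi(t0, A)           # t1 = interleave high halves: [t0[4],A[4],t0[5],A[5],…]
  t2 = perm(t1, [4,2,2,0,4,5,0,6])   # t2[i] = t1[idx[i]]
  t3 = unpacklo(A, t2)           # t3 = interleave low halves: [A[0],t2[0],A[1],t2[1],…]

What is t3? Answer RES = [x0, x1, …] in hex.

RES = [ 0xcb  0x1c  0x45  0xb9  0x49  0xb9  0xb9  0x49 ]

t0 = [0x01, 0x55, 0xcb, 0x45, 0x49, 0xb9, 0x1c, 0xcc]
t1 = [0x49, 0x1c, 0xb9, 0xcc, 0x1c, 0x01, 0xcc, 0x55]
t2 = [0x1c, 0xb9, 0xb9, 0x49, 0x1c, 0x01, 0x49, 0xcc]
t3 = [0xcb, 0x1c, 0x45, 0xb9, 0x49, 0xb9, 0xb9, 0x49]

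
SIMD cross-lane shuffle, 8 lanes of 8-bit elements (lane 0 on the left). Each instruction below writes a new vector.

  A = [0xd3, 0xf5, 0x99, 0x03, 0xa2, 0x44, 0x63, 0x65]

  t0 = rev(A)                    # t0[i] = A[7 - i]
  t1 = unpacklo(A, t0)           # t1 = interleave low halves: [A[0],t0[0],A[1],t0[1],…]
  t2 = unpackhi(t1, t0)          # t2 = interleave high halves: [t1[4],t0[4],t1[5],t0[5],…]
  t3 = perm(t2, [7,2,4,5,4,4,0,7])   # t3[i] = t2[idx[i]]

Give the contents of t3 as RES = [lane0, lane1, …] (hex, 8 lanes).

RES = [ 0xd3  0x44  0x03  0xf5  0x03  0x03  0x99  0xd3 ]

  t0: 65 63 44 a2 03 99 f5 d3
  t1: d3 65 f5 63 99 44 03 a2
  t2: 99 03 44 99 03 f5 a2 d3
  t3: d3 44 03 f5 03 03 99 d3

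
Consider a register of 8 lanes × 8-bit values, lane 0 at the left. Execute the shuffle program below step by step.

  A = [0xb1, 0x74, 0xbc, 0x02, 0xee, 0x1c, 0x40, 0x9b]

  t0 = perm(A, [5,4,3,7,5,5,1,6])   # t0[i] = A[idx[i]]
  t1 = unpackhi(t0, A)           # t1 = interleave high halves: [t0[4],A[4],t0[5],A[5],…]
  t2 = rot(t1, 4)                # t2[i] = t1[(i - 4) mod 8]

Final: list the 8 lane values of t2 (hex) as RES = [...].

RES = [0x74, 0x40, 0x40, 0x9b, 0x1c, 0xee, 0x1c, 0x1c]

t0 = [0x1c, 0xee, 0x02, 0x9b, 0x1c, 0x1c, 0x74, 0x40]
t1 = [0x1c, 0xee, 0x1c, 0x1c, 0x74, 0x40, 0x40, 0x9b]
t2 = [0x74, 0x40, 0x40, 0x9b, 0x1c, 0xee, 0x1c, 0x1c]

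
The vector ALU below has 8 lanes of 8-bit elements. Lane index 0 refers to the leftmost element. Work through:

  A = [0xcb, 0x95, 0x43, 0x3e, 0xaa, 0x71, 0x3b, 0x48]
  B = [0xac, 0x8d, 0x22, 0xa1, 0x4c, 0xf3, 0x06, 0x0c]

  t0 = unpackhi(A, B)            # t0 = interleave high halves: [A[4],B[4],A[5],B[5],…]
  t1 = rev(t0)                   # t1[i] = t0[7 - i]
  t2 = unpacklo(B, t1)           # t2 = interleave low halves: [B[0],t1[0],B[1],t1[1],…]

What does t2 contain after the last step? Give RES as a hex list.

RES = [0xac, 0x0c, 0x8d, 0x48, 0x22, 0x06, 0xa1, 0x3b]

  t0: aa 4c 71 f3 3b 06 48 0c
  t1: 0c 48 06 3b f3 71 4c aa
  t2: ac 0c 8d 48 22 06 a1 3b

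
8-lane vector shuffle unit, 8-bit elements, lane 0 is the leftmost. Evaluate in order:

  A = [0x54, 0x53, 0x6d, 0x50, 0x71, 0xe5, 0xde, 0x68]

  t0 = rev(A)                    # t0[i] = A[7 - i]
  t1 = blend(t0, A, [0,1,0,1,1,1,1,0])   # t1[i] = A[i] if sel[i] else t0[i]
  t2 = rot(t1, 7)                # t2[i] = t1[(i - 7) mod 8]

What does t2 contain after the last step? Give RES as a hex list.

RES = [ 0x53  0xe5  0x50  0x71  0xe5  0xde  0x54  0x68 ]

t0 = [0x68, 0xde, 0xe5, 0x71, 0x50, 0x6d, 0x53, 0x54]
t1 = [0x68, 0x53, 0xe5, 0x50, 0x71, 0xe5, 0xde, 0x54]
t2 = [0x53, 0xe5, 0x50, 0x71, 0xe5, 0xde, 0x54, 0x68]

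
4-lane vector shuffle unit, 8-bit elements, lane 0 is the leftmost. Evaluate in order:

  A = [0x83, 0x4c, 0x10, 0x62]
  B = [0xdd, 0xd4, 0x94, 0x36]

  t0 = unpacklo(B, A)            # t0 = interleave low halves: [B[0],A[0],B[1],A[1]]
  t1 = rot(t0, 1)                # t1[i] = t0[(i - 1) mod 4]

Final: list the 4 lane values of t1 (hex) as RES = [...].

t0 = [0xdd, 0x83, 0xd4, 0x4c]
t1 = [0x4c, 0xdd, 0x83, 0xd4]

RES = [0x4c, 0xdd, 0x83, 0xd4]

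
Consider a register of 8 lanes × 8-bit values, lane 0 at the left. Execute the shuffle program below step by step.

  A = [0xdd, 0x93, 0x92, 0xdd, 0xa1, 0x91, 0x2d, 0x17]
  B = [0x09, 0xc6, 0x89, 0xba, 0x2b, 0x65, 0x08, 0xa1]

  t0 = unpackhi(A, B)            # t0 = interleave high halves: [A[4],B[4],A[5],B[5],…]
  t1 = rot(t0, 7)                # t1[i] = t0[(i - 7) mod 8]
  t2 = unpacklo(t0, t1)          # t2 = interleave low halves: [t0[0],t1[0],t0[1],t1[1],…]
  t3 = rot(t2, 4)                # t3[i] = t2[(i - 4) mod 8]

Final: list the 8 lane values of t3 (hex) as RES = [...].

  t0: a1 2b 91 65 2d 08 17 a1
  t1: 2b 91 65 2d 08 17 a1 a1
  t2: a1 2b 2b 91 91 65 65 2d
  t3: 91 65 65 2d a1 2b 2b 91

RES = [ 0x91  0x65  0x65  0x2d  0xa1  0x2b  0x2b  0x91 ]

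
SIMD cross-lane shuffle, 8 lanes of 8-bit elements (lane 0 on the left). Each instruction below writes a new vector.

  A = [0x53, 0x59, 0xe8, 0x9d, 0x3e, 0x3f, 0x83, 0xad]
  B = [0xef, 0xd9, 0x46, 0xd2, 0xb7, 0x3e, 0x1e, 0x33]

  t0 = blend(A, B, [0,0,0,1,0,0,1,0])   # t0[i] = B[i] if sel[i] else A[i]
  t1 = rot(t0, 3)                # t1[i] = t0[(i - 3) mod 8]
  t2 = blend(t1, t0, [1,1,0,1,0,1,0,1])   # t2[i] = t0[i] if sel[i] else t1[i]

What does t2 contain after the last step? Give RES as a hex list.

→ t0 |53|59|e8|d2|3e|3f|1e|ad|
→ t1 |3f|1e|ad|53|59|e8|d2|3e|
→ t2 |53|59|ad|d2|59|3f|d2|ad|

RES = [0x53, 0x59, 0xad, 0xd2, 0x59, 0x3f, 0xd2, 0xad]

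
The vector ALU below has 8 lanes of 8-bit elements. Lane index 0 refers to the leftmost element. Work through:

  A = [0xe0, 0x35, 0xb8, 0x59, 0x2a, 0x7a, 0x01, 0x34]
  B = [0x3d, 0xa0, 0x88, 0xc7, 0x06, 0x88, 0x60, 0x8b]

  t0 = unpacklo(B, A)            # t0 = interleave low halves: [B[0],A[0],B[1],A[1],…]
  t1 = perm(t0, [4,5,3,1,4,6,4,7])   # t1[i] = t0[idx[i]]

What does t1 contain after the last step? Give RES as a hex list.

  t0: 3d e0 a0 35 88 b8 c7 59
  t1: 88 b8 35 e0 88 c7 88 59

RES = [ 0x88  0xb8  0x35  0xe0  0x88  0xc7  0x88  0x59 ]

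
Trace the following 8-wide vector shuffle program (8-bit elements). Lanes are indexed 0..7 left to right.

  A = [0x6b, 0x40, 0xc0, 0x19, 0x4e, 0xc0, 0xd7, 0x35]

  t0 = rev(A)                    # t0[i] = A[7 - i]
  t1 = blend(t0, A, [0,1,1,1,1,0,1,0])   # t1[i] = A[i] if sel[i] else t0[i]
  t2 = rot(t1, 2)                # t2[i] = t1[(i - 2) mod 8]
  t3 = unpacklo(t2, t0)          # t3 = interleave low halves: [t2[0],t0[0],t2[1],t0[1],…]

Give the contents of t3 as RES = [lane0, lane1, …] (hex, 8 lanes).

RES = [ 0xd7  0x35  0x6b  0xd7  0x35  0xc0  0x40  0x4e ]

  t0: 35 d7 c0 4e 19 c0 40 6b
  t1: 35 40 c0 19 4e c0 d7 6b
  t2: d7 6b 35 40 c0 19 4e c0
  t3: d7 35 6b d7 35 c0 40 4e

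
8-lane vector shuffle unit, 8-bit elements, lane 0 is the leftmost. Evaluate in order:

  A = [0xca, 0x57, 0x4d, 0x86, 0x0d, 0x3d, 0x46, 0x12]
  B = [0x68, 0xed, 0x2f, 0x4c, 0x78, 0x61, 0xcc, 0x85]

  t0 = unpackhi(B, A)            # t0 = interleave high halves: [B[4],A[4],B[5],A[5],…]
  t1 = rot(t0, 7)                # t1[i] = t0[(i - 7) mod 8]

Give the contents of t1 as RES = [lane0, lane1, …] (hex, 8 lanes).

  t0: 78 0d 61 3d cc 46 85 12
  t1: 0d 61 3d cc 46 85 12 78

RES = [0x0d, 0x61, 0x3d, 0xcc, 0x46, 0x85, 0x12, 0x78]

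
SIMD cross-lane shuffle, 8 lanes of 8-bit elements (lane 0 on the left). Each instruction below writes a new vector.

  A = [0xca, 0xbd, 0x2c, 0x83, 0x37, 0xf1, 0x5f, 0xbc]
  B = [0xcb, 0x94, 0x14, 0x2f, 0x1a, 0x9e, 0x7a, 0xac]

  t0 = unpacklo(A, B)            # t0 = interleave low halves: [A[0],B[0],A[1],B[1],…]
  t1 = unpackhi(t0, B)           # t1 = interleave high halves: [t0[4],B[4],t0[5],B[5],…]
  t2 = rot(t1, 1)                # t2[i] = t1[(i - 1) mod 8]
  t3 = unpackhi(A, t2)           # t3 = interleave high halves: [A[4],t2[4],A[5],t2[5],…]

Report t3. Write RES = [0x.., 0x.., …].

RES = [ 0x37  0x9e  0xf1  0x83  0x5f  0x7a  0xbc  0x2f ]

  t0: ca cb bd 94 2c 14 83 2f
  t1: 2c 1a 14 9e 83 7a 2f ac
  t2: ac 2c 1a 14 9e 83 7a 2f
  t3: 37 9e f1 83 5f 7a bc 2f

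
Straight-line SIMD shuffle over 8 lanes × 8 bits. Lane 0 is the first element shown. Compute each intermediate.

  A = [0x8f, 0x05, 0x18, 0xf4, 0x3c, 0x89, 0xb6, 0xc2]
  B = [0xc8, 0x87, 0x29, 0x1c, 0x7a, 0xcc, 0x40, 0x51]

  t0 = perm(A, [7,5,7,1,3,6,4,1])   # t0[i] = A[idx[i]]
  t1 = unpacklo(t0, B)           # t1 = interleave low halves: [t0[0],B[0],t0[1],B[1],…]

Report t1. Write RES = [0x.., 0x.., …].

RES = [ 0xc2  0xc8  0x89  0x87  0xc2  0x29  0x05  0x1c ]

→ t0 |c2|89|c2|05|f4|b6|3c|05|
→ t1 |c2|c8|89|87|c2|29|05|1c|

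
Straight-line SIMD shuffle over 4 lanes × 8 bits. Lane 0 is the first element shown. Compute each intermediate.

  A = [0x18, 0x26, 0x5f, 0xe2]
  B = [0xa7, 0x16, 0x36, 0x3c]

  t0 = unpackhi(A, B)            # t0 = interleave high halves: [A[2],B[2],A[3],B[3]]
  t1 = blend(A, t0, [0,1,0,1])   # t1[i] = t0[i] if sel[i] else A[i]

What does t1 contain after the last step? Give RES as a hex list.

t0 = [0x5f, 0x36, 0xe2, 0x3c]
t1 = [0x18, 0x36, 0x5f, 0x3c]

RES = [0x18, 0x36, 0x5f, 0x3c]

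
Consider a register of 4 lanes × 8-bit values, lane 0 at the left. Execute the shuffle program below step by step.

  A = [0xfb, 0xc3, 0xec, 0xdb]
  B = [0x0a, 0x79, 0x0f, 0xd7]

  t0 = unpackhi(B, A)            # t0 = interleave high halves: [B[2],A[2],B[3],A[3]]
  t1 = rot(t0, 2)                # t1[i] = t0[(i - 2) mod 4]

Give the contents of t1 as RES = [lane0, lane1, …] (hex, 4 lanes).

→ t0 |0f|ec|d7|db|
→ t1 |d7|db|0f|ec|

RES = [0xd7, 0xdb, 0x0f, 0xec]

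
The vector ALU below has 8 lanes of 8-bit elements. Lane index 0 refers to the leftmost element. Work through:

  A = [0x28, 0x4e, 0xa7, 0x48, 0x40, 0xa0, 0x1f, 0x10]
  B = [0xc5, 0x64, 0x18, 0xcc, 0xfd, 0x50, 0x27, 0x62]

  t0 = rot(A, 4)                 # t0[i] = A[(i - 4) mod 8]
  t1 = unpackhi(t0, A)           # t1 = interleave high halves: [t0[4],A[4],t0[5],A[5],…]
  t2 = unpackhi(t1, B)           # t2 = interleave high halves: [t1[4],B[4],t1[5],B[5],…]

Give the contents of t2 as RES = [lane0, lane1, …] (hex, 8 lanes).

RES = [0xa7, 0xfd, 0x1f, 0x50, 0x48, 0x27, 0x10, 0x62]

→ t0 |40|a0|1f|10|28|4e|a7|48|
→ t1 |28|40|4e|a0|a7|1f|48|10|
→ t2 |a7|fd|1f|50|48|27|10|62|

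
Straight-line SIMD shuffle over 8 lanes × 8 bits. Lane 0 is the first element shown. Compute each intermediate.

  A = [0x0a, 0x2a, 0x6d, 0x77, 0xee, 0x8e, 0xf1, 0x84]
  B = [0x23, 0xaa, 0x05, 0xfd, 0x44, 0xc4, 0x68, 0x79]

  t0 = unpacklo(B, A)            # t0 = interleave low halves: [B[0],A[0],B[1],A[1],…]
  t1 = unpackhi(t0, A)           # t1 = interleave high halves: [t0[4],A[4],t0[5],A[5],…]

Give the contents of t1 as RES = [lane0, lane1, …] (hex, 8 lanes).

t0 = [0x23, 0x0a, 0xaa, 0x2a, 0x05, 0x6d, 0xfd, 0x77]
t1 = [0x05, 0xee, 0x6d, 0x8e, 0xfd, 0xf1, 0x77, 0x84]

RES = [0x05, 0xee, 0x6d, 0x8e, 0xfd, 0xf1, 0x77, 0x84]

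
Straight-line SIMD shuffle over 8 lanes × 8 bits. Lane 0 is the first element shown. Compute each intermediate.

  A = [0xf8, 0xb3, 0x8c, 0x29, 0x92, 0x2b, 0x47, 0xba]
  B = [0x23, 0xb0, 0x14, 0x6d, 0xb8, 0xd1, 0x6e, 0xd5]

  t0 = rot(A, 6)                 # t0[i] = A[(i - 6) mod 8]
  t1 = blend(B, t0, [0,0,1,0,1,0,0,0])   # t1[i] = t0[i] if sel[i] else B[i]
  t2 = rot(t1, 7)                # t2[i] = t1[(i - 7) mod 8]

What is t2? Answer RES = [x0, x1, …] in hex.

RES = [0xb0, 0x92, 0x6d, 0x47, 0xd1, 0x6e, 0xd5, 0x23]

t0 = [0x8c, 0x29, 0x92, 0x2b, 0x47, 0xba, 0xf8, 0xb3]
t1 = [0x23, 0xb0, 0x92, 0x6d, 0x47, 0xd1, 0x6e, 0xd5]
t2 = [0xb0, 0x92, 0x6d, 0x47, 0xd1, 0x6e, 0xd5, 0x23]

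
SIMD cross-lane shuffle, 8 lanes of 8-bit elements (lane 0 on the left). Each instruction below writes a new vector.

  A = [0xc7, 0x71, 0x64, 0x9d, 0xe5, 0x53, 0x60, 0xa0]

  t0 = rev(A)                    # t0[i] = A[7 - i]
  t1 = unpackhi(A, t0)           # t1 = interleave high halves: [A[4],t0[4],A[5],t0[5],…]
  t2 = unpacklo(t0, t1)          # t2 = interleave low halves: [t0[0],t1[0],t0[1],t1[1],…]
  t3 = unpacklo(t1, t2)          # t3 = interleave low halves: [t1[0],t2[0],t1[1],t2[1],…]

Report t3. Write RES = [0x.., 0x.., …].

RES = [0xe5, 0xa0, 0x9d, 0xe5, 0x53, 0x60, 0x64, 0x9d]

  t0: a0 60 53 e5 9d 64 71 c7
  t1: e5 9d 53 64 60 71 a0 c7
  t2: a0 e5 60 9d 53 53 e5 64
  t3: e5 a0 9d e5 53 60 64 9d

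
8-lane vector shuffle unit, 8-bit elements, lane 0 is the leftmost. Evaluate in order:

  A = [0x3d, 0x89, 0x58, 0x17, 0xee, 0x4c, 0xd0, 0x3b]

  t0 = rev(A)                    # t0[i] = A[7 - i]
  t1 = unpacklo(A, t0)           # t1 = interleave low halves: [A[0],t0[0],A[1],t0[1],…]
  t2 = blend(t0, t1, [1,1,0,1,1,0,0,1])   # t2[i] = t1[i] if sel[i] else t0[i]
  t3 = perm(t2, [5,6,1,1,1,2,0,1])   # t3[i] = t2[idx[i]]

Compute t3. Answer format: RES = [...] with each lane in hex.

  t0: 3b d0 4c ee 17 58 89 3d
  t1: 3d 3b 89 d0 58 4c 17 ee
  t2: 3d 3b 4c d0 58 58 89 ee
  t3: 58 89 3b 3b 3b 4c 3d 3b

RES = [0x58, 0x89, 0x3b, 0x3b, 0x3b, 0x4c, 0x3d, 0x3b]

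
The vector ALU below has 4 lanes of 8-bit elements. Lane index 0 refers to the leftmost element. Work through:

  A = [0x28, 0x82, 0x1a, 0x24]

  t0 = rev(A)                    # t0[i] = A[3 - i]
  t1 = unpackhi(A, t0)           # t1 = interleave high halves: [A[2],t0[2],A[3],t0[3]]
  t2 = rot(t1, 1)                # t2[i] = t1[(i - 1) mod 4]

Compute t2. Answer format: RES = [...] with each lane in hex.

→ t0 |24|1a|82|28|
→ t1 |1a|82|24|28|
→ t2 |28|1a|82|24|

RES = [ 0x28  0x1a  0x82  0x24 ]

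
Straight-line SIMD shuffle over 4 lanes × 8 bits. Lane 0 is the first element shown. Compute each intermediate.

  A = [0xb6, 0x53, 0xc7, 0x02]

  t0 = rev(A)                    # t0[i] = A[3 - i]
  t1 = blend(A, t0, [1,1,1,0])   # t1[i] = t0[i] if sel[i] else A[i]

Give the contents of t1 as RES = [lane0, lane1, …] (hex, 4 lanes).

→ t0 |02|c7|53|b6|
→ t1 |02|c7|53|02|

RES = [ 0x02  0xc7  0x53  0x02 ]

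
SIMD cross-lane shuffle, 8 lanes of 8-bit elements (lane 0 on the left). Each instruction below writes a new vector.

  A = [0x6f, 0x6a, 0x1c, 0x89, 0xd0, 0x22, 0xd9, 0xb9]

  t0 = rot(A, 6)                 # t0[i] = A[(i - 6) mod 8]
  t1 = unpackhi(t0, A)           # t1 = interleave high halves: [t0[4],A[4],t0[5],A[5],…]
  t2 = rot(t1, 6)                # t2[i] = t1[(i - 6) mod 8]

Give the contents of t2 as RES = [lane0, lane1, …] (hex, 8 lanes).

RES = [0xb9, 0x22, 0x6f, 0xd9, 0x6a, 0xb9, 0xd9, 0xd0]

→ t0 |1c|89|d0|22|d9|b9|6f|6a|
→ t1 |d9|d0|b9|22|6f|d9|6a|b9|
→ t2 |b9|22|6f|d9|6a|b9|d9|d0|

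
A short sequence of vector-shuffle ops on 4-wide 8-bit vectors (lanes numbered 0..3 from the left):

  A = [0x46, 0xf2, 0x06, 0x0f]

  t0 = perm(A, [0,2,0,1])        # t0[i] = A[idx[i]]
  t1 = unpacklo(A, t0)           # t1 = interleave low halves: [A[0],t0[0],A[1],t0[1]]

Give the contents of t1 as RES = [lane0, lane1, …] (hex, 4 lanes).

RES = [ 0x46  0x46  0xf2  0x06 ]

t0 = [0x46, 0x06, 0x46, 0xf2]
t1 = [0x46, 0x46, 0xf2, 0x06]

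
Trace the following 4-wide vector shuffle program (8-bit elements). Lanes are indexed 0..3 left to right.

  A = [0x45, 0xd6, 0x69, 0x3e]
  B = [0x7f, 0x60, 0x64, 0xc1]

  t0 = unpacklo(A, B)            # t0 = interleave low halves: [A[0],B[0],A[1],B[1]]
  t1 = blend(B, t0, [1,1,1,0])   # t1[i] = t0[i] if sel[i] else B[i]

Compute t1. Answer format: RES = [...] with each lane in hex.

t0 = [0x45, 0x7f, 0xd6, 0x60]
t1 = [0x45, 0x7f, 0xd6, 0xc1]

RES = [ 0x45  0x7f  0xd6  0xc1 ]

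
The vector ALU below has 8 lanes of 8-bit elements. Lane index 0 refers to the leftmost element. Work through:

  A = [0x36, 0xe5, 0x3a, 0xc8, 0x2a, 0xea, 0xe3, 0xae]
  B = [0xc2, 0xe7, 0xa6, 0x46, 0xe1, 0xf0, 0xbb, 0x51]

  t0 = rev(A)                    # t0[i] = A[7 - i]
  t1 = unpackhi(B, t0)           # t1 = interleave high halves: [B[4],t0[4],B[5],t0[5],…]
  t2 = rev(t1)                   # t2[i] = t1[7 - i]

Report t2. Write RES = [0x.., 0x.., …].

RES = [0x36, 0x51, 0xe5, 0xbb, 0x3a, 0xf0, 0xc8, 0xe1]

→ t0 |ae|e3|ea|2a|c8|3a|e5|36|
→ t1 |e1|c8|f0|3a|bb|e5|51|36|
→ t2 |36|51|e5|bb|3a|f0|c8|e1|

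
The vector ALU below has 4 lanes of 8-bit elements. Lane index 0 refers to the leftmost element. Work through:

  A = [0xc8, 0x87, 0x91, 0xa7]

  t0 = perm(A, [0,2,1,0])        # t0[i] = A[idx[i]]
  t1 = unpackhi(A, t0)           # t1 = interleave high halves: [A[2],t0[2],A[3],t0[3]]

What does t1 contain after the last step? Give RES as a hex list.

RES = [0x91, 0x87, 0xa7, 0xc8]

  t0: c8 91 87 c8
  t1: 91 87 a7 c8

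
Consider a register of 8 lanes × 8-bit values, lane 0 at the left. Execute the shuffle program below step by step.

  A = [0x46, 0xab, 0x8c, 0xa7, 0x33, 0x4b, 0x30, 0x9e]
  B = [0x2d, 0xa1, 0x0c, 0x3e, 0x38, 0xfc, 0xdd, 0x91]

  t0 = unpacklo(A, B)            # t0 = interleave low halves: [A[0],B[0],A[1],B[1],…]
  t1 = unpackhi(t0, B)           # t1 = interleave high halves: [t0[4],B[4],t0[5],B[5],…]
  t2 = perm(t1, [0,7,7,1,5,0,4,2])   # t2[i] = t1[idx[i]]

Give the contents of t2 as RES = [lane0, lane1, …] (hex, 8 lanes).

RES = [0x8c, 0x91, 0x91, 0x38, 0xdd, 0x8c, 0xa7, 0x0c]

→ t0 |46|2d|ab|a1|8c|0c|a7|3e|
→ t1 |8c|38|0c|fc|a7|dd|3e|91|
→ t2 |8c|91|91|38|dd|8c|a7|0c|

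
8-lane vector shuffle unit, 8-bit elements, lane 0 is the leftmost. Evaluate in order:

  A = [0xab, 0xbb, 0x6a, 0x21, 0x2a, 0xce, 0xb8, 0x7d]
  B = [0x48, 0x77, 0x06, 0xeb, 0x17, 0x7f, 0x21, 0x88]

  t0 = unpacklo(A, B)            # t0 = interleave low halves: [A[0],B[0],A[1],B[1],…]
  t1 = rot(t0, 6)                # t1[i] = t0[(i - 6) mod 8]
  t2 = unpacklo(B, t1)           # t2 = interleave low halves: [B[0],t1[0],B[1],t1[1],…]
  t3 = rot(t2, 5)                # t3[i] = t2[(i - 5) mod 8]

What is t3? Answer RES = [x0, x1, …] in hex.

RES = [ 0x77  0x06  0x6a  0xeb  0x06  0x48  0xbb  0x77 ]

t0 = [0xab, 0x48, 0xbb, 0x77, 0x6a, 0x06, 0x21, 0xeb]
t1 = [0xbb, 0x77, 0x6a, 0x06, 0x21, 0xeb, 0xab, 0x48]
t2 = [0x48, 0xbb, 0x77, 0x77, 0x06, 0x6a, 0xeb, 0x06]
t3 = [0x77, 0x06, 0x6a, 0xeb, 0x06, 0x48, 0xbb, 0x77]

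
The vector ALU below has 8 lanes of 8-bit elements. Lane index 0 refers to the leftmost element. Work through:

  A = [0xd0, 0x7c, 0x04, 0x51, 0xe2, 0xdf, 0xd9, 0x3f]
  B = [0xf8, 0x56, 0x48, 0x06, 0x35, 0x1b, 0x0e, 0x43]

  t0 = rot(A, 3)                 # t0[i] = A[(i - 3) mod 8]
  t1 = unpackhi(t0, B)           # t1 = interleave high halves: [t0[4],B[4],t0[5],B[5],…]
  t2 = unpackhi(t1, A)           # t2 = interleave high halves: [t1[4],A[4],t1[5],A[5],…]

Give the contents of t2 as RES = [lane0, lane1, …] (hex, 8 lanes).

→ t0 |df|d9|3f|d0|7c|04|51|e2|
→ t1 |7c|35|04|1b|51|0e|e2|43|
→ t2 |51|e2|0e|df|e2|d9|43|3f|

RES = [ 0x51  0xe2  0x0e  0xdf  0xe2  0xd9  0x43  0x3f ]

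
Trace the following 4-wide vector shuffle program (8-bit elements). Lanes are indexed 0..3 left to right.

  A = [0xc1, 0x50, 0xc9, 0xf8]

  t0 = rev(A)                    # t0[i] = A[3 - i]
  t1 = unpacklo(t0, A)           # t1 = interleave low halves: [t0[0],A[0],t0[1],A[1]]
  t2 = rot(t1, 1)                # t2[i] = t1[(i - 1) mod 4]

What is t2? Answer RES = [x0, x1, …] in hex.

t0 = [0xf8, 0xc9, 0x50, 0xc1]
t1 = [0xf8, 0xc1, 0xc9, 0x50]
t2 = [0x50, 0xf8, 0xc1, 0xc9]

RES = [0x50, 0xf8, 0xc1, 0xc9]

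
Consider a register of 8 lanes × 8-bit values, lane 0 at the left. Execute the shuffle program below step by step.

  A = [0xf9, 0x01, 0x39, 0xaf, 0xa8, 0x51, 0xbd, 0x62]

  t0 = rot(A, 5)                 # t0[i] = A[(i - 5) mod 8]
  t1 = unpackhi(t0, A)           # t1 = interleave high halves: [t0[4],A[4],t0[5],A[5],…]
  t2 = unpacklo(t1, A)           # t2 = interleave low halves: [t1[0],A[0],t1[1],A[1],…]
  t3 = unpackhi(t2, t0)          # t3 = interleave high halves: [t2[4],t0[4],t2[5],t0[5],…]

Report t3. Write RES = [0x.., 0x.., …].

→ t0 |af|a8|51|bd|62|f9|01|39|
→ t1 |62|a8|f9|51|01|bd|39|62|
→ t2 |62|f9|a8|01|f9|39|51|af|
→ t3 |f9|62|39|f9|51|01|af|39|

RES = [ 0xf9  0x62  0x39  0xf9  0x51  0x01  0xaf  0x39 ]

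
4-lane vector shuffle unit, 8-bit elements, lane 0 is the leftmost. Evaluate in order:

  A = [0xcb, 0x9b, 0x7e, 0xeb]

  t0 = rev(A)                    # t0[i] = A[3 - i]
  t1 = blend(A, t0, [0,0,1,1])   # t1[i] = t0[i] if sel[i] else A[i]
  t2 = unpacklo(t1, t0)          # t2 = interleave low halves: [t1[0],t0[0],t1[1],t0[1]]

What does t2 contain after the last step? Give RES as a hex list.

RES = [ 0xcb  0xeb  0x9b  0x7e ]

  t0: eb 7e 9b cb
  t1: cb 9b 9b cb
  t2: cb eb 9b 7e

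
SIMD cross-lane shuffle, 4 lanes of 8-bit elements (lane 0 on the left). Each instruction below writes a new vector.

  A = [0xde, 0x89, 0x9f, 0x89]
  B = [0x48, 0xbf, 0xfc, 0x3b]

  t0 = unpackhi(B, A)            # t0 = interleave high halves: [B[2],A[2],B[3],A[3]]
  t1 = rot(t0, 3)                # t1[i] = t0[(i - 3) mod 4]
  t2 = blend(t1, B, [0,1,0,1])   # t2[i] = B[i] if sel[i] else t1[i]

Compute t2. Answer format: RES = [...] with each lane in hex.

RES = [0x9f, 0xbf, 0x89, 0x3b]

→ t0 |fc|9f|3b|89|
→ t1 |9f|3b|89|fc|
→ t2 |9f|bf|89|3b|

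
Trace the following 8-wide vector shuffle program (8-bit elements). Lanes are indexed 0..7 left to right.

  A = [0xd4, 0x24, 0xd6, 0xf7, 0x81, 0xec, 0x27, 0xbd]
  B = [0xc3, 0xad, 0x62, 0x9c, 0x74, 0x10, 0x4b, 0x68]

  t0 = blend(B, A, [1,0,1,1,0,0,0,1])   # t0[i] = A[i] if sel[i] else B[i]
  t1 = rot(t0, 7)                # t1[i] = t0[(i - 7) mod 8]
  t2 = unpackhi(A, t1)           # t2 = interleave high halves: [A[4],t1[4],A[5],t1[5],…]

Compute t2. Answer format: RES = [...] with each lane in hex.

  t0: d4 ad d6 f7 74 10 4b bd
  t1: ad d6 f7 74 10 4b bd d4
  t2: 81 10 ec 4b 27 bd bd d4

RES = [0x81, 0x10, 0xec, 0x4b, 0x27, 0xbd, 0xbd, 0xd4]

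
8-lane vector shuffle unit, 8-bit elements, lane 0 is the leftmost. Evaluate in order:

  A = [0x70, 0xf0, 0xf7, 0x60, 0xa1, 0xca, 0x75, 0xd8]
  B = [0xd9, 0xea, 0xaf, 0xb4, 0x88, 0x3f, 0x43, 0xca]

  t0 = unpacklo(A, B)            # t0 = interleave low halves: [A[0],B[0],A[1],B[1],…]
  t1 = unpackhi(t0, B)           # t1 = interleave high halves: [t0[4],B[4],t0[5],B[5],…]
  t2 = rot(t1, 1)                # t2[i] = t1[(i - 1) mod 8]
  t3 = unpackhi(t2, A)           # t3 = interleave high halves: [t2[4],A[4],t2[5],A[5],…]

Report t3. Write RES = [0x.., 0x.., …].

RES = [0x3f, 0xa1, 0x60, 0xca, 0x43, 0x75, 0xb4, 0xd8]

  t0: 70 d9 f0 ea f7 af 60 b4
  t1: f7 88 af 3f 60 43 b4 ca
  t2: ca f7 88 af 3f 60 43 b4
  t3: 3f a1 60 ca 43 75 b4 d8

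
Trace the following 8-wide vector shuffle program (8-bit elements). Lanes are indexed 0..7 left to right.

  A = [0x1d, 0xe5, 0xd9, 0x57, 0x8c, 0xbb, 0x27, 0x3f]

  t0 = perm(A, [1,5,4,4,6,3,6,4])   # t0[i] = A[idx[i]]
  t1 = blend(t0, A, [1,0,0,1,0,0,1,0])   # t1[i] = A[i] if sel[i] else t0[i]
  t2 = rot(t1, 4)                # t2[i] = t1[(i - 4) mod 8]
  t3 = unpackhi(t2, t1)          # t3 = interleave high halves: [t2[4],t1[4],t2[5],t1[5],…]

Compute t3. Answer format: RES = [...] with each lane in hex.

RES = [ 0x1d  0x27  0xbb  0x57  0x8c  0x27  0x57  0x8c ]

t0 = [0xe5, 0xbb, 0x8c, 0x8c, 0x27, 0x57, 0x27, 0x8c]
t1 = [0x1d, 0xbb, 0x8c, 0x57, 0x27, 0x57, 0x27, 0x8c]
t2 = [0x27, 0x57, 0x27, 0x8c, 0x1d, 0xbb, 0x8c, 0x57]
t3 = [0x1d, 0x27, 0xbb, 0x57, 0x8c, 0x27, 0x57, 0x8c]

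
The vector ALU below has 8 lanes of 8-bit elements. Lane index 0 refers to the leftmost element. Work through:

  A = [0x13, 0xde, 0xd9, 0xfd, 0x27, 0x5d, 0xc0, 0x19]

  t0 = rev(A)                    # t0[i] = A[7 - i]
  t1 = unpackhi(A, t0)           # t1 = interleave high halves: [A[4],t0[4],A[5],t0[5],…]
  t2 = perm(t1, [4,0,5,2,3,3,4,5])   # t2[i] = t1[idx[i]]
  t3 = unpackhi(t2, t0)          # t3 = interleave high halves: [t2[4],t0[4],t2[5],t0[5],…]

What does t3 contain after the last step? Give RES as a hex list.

RES = [ 0xd9  0xfd  0xd9  0xd9  0xc0  0xde  0xde  0x13 ]

t0 = [0x19, 0xc0, 0x5d, 0x27, 0xfd, 0xd9, 0xde, 0x13]
t1 = [0x27, 0xfd, 0x5d, 0xd9, 0xc0, 0xde, 0x19, 0x13]
t2 = [0xc0, 0x27, 0xde, 0x5d, 0xd9, 0xd9, 0xc0, 0xde]
t3 = [0xd9, 0xfd, 0xd9, 0xd9, 0xc0, 0xde, 0xde, 0x13]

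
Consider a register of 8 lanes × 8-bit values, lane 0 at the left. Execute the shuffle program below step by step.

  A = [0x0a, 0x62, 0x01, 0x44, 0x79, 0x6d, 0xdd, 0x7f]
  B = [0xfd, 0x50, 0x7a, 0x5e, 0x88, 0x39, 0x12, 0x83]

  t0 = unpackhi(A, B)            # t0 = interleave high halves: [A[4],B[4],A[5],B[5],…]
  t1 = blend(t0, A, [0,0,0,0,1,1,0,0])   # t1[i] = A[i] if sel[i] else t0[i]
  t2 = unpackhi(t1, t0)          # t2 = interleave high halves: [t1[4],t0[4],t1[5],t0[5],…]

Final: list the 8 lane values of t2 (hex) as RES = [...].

→ t0 |79|88|6d|39|dd|12|7f|83|
→ t1 |79|88|6d|39|79|6d|7f|83|
→ t2 |79|dd|6d|12|7f|7f|83|83|

RES = [0x79, 0xdd, 0x6d, 0x12, 0x7f, 0x7f, 0x83, 0x83]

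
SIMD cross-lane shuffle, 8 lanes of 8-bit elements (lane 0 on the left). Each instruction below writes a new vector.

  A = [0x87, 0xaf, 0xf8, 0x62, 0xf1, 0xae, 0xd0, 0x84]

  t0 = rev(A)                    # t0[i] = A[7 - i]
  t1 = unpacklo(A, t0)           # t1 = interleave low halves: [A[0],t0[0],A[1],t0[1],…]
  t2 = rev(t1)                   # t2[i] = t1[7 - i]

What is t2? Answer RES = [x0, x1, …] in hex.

→ t0 |84|d0|ae|f1|62|f8|af|87|
→ t1 |87|84|af|d0|f8|ae|62|f1|
→ t2 |f1|62|ae|f8|d0|af|84|87|

RES = [0xf1, 0x62, 0xae, 0xf8, 0xd0, 0xaf, 0x84, 0x87]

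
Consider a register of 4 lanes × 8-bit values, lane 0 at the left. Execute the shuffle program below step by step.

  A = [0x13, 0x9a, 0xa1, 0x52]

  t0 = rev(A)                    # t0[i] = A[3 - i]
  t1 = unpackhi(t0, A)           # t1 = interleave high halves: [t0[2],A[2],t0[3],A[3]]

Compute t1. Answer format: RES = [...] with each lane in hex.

RES = [0x9a, 0xa1, 0x13, 0x52]

  t0: 52 a1 9a 13
  t1: 9a a1 13 52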